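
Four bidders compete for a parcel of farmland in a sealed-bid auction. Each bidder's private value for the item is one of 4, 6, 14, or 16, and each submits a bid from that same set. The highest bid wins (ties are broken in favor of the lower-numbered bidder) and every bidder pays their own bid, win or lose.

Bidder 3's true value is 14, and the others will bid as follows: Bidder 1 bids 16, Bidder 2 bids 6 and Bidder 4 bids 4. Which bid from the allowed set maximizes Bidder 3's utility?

Bid 4: loses but pays 4, utility -4.
Bid 6: loses but pays 6, utility -6.
Bid 14: loses but pays 14, utility -14.
Bid 16: loses but pays 16, utility -16.
The best choice is 4 with utility -4.

4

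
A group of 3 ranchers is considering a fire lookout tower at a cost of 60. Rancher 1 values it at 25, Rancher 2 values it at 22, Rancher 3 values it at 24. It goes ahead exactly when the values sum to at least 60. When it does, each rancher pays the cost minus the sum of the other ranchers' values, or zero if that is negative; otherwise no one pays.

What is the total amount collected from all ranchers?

Total value 71 ≥ cost 60, so it is built.
Rancher 1: others sum to 46; max(0, 60 - 46) = 14.
Rancher 2: others sum to 49; max(0, 60 - 49) = 11.
Rancher 3: others sum to 47; max(0, 60 - 47) = 13.
Total collected = 14 + 11 + 13 = 38.

38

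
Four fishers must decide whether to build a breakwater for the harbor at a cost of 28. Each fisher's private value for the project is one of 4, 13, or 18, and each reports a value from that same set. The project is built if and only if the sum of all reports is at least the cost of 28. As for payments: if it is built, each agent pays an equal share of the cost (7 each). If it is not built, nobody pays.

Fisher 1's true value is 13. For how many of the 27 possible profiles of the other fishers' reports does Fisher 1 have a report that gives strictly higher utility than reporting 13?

1

Others report (4, 4, 4): truth gives 0; report 18 gives 6 > 0. Violating.
Others report (4, 4, 13): truth gives 6; no alternative beats it.
Others report (4, 4, 18): truth gives 6; no alternative beats it.
(Checking all 27 profiles: 1 has a profitable deviation, 26 do not.)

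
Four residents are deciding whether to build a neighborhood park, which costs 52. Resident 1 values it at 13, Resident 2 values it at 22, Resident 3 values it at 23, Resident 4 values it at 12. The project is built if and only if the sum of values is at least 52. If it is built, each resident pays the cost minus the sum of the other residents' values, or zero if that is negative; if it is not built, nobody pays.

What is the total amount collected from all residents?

9

Total value 70 ≥ cost 52, so it is built.
Resident 1: others sum to 57; max(0, 52 - 57) = 0.
Resident 2: others sum to 48; max(0, 52 - 48) = 4.
Resident 3: others sum to 47; max(0, 52 - 47) = 5.
Resident 4: others sum to 58; max(0, 52 - 58) = 0.
Total collected = 0 + 4 + 5 + 0 = 9.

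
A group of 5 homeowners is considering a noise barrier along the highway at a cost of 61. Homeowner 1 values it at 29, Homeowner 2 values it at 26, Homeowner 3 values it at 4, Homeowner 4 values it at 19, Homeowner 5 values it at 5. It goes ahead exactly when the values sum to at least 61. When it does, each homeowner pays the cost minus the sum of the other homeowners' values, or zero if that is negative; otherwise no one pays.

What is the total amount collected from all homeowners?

Total value 83 ≥ cost 61, so it is built.
Homeowner 1: others sum to 54; max(0, 61 - 54) = 7.
Homeowner 2: others sum to 57; max(0, 61 - 57) = 4.
Homeowner 3: others sum to 79; max(0, 61 - 79) = 0.
Homeowner 4: others sum to 64; max(0, 61 - 64) = 0.
Homeowner 5: others sum to 78; max(0, 61 - 78) = 0.
Total collected = 7 + 4 + 0 + 0 + 0 = 11.

11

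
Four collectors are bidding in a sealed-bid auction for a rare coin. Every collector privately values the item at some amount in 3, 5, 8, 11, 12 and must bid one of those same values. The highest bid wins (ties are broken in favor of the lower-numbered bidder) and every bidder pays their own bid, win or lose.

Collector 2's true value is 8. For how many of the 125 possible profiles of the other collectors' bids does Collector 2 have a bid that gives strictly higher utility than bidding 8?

Others bid (3, 3, 3): truth gives 0; bid 5 gives 3 > 0. Violating.
Others bid (3, 3, 5): truth gives 0; bid 5 gives 3 > 0. Violating.
Others bid (3, 3, 11): truth gives -8; bid 3 gives -3 > -8. Violating.
Others bid (3, 3, 12): truth gives -8; bid 3 gives -3 > -8. Violating.
Others bid (3, 3, 8): truth gives 0; no alternative beats it.
Others bid (3, 5, 8): truth gives 0; no alternative beats it.
(Checking all 125 profiles: 111 have a profitable deviation, 14 do not.)

111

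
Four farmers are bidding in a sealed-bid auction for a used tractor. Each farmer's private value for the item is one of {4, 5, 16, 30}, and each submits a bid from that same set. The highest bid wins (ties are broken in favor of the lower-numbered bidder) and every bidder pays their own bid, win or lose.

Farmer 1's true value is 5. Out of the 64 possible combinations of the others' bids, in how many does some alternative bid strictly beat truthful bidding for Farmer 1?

57

Others bid (4, 4, 4): truth gives 0; bid 4 gives 1 > 0. Violating.
Others bid (4, 4, 16): truth gives -5; bid 4 gives -4 > -5. Violating.
Others bid (4, 4, 30): truth gives -5; bid 4 gives -4 > -5. Violating.
Others bid (4, 5, 16): truth gives -5; bid 4 gives -4 > -5. Violating.
Others bid (4, 4, 5): truth gives 0; no alternative beats it.
Others bid (4, 5, 4): truth gives 0; no alternative beats it.
(Checking all 64 profiles: 57 have a profitable deviation, 7 do not.)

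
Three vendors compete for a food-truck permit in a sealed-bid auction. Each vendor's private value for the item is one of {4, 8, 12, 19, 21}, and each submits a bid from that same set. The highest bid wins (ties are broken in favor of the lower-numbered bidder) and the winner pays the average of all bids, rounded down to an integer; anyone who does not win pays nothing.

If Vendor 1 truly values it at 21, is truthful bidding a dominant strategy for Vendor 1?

No

Consider the case where Vendor 2 bids 4 and Vendor 3 bids 4.
Truthful bid 21: wins, pays 9, utility 21 - 9 = 12.
Bid 4 instead: wins, pays 4, utility 21 - 4 = 17.
Since 17 > 12, bidding 4 is strictly better here, so truthful bidding is not dominant.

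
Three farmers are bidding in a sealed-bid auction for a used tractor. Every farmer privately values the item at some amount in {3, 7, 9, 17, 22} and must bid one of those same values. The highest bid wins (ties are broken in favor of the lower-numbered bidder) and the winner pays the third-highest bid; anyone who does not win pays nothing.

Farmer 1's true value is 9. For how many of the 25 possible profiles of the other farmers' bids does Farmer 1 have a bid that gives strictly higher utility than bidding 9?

Others bid (3, 17): truth gives 0; bid 17 gives 6 > 0. Violating.
Others bid (3, 22): truth gives 0; bid 22 gives 6 > 0. Violating.
Others bid (7, 17): truth gives 0; bid 17 gives 2 > 0. Violating.
Others bid (7, 22): truth gives 0; bid 22 gives 2 > 0. Violating.
Others bid (3, 3): truth gives 6; no alternative beats it.
Others bid (3, 7): truth gives 6; no alternative beats it.
(Checking all 25 profiles: 8 have a profitable deviation, 17 do not.)

8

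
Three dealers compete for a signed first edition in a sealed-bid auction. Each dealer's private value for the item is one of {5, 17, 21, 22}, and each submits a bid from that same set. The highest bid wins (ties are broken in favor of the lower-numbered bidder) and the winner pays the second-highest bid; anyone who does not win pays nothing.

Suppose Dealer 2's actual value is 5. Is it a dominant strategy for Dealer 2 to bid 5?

Yes

Check each profile of the others' bids and compare truth against every alternative bid.
Others bid (5, 17): truth gives 0, best alternative gives -12.
Others bid (5, 5): truth gives 0, best alternative gives 0.
Others bid (5, 21): truth gives 0, best alternative gives 0.
Others bid (5, 22): truth gives 0, best alternative gives 0.
Others bid (17, 5): truth gives 0, best alternative gives 0.
Others bid (17, 17): truth gives 0, best alternative gives 0.
(Remaining 10 profiles checked similarly; truth is weakly best in each.)
In every case the truthful bid is at least as good as any alternative, so it is a dominant strategy.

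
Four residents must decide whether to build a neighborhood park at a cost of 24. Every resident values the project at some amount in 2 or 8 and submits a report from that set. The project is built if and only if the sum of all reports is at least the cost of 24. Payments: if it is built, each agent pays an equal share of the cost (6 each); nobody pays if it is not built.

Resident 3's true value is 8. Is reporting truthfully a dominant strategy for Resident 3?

Check each profile of the others' reports and compare truth against every alternative report.
Others report (2, 8, 8): truth gives 2, best alternative gives 0.
Others report (8, 2, 8): truth gives 2, best alternative gives 0.
Others report (8, 8, 2): truth gives 2, best alternative gives 0.
Others report (8, 8, 8): truth gives 2, best alternative gives 2.
Others report (2, 2, 2): truth gives 0, best alternative gives 0.
Others report (2, 2, 8): truth gives 0, best alternative gives 0.
(Remaining 2 profiles checked similarly; truth is weakly best in each.)
In every case the truthful report is at least as good as any alternative, so it is a dominant strategy.

Yes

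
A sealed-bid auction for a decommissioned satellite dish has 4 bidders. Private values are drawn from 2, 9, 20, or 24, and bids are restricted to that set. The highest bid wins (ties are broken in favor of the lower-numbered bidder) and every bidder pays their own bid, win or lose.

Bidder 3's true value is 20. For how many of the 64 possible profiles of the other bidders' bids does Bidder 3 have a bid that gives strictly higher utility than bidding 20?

54

Others bid (2, 2, 2): truth gives 0; bid 9 gives 11 > 0. Violating.
Others bid (2, 2, 9): truth gives 0; bid 9 gives 11 > 0. Violating.
Others bid (2, 2, 24): truth gives -20; bid 2 gives -2 > -20. Violating.
Others bid (2, 9, 24): truth gives -20; bid 2 gives -2 > -20. Violating.
Others bid (2, 2, 20): truth gives 0; no alternative beats it.
Others bid (2, 9, 2): truth gives 0; no alternative beats it.
(Checking all 64 profiles: 54 have a profitable deviation, 10 do not.)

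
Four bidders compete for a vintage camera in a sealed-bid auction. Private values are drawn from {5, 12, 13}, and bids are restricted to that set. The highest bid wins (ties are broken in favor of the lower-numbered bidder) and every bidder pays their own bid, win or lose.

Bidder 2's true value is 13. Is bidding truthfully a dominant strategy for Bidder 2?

Consider the case where Bidder 1 bids 5, Bidder 3 bids 5 and Bidder 4 bids 5.
Truthful bid 13: wins, pays 13, utility 13 - 13 = 0.
Bid 12 instead: wins, pays 12, utility 13 - 12 = 1.
Since 1 > 0, bidding 12 is strictly better here, so truthful bidding is not dominant.

No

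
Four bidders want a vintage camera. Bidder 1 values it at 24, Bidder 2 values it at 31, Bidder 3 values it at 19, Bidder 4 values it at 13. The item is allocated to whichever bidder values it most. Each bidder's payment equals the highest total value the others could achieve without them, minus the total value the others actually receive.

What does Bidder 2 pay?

24

Bidder 2 has the highest value and receives the item.
Without Bidder 2, the item would go to the next-highest value, 24, so the others could achieve 24.
With Bidder 2 present and winning, the others receive nothing, so their total is 0.
Payment = 24 - 0 = 24.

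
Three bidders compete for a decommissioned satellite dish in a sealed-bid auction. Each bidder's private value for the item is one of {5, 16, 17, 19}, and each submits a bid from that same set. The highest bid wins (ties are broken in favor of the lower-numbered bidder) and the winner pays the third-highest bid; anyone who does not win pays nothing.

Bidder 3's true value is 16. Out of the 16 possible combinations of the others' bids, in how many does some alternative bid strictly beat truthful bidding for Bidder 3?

Others bid (5, 16): truth gives 0; bid 17 gives 11 > 0. Violating.
Others bid (5, 17): truth gives 0; bid 19 gives 11 > 0. Violating.
Others bid (16, 5): truth gives 0; bid 17 gives 11 > 0. Violating.
Others bid (17, 5): truth gives 0; bid 19 gives 11 > 0. Violating.
Others bid (5, 5): truth gives 11; no alternative beats it.
Others bid (5, 19): truth gives 0; no alternative beats it.
(Checking all 16 profiles: 4 have a profitable deviation, 12 do not.)

4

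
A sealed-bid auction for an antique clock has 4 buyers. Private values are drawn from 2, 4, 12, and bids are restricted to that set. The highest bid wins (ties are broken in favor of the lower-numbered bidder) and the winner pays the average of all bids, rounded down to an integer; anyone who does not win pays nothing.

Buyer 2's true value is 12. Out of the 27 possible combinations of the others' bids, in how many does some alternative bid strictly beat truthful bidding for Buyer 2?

4

Others bid (2, 2, 2): truth gives 8; bid 4 gives 10 > 8. Violating.
Others bid (2, 2, 4): truth gives 7; bid 4 gives 9 > 7. Violating.
Others bid (2, 4, 2): truth gives 7; bid 4 gives 9 > 7. Violating.
Others bid (2, 4, 4): truth gives 7; bid 4 gives 9 > 7. Violating.
Others bid (2, 2, 12): truth gives 5; no alternative beats it.
Others bid (2, 4, 12): truth gives 5; no alternative beats it.
(Checking all 27 profiles: 4 have a profitable deviation, 23 do not.)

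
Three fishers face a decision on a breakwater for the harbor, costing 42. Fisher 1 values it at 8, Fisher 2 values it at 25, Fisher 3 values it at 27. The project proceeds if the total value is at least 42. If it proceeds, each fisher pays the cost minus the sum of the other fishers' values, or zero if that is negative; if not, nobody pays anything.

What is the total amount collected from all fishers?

16

Total value 60 ≥ cost 42, so it is built.
Fisher 1: others sum to 52; max(0, 42 - 52) = 0.
Fisher 2: others sum to 35; max(0, 42 - 35) = 7.
Fisher 3: others sum to 33; max(0, 42 - 33) = 9.
Total collected = 0 + 7 + 9 = 16.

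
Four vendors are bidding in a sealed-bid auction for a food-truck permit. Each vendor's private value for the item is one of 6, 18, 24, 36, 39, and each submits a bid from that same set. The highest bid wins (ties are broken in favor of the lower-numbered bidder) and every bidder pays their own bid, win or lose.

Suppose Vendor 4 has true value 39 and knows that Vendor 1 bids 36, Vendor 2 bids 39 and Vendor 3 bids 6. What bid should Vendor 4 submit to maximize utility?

Bid 6: loses but pays 6, utility -6.
Bid 18: loses but pays 18, utility -18.
Bid 24: loses but pays 24, utility -24.
Bid 36: loses but pays 36, utility -36.
Bid 39: loses but pays 39, utility -39.
The best choice is 6 with utility -6.

6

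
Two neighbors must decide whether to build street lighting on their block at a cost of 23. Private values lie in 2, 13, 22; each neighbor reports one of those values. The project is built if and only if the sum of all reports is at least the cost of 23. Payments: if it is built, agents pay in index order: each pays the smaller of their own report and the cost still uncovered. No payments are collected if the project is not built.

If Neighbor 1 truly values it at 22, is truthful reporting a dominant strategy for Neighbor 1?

Consider the case where Neighbor 2 reports 13.
Truthful report 22: project built, pays 22, utility 22 - 22 = 0.
Report 13 instead: project built, pays 13, utility 22 - 13 = 9.
Since 9 > 0, reporting 13 is strictly better here, so truthful reporting is not dominant.

No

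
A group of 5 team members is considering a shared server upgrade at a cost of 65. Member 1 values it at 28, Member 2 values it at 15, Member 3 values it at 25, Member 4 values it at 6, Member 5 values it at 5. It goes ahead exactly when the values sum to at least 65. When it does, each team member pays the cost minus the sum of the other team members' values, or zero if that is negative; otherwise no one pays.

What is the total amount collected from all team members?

Total value 79 ≥ cost 65, so it is built.
Member 1: others sum to 51; max(0, 65 - 51) = 14.
Member 2: others sum to 64; max(0, 65 - 64) = 1.
Member 3: others sum to 54; max(0, 65 - 54) = 11.
Member 4: others sum to 73; max(0, 65 - 73) = 0.
Member 5: others sum to 74; max(0, 65 - 74) = 0.
Total collected = 14 + 1 + 11 + 0 + 0 = 26.

26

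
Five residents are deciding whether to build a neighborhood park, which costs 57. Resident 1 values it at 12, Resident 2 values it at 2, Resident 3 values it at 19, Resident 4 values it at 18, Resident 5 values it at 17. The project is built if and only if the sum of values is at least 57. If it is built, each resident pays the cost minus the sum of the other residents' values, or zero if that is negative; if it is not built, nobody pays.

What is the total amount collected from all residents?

Total value 68 ≥ cost 57, so it is built.
Resident 1: others sum to 56; max(0, 57 - 56) = 1.
Resident 2: others sum to 66; max(0, 57 - 66) = 0.
Resident 3: others sum to 49; max(0, 57 - 49) = 8.
Resident 4: others sum to 50; max(0, 57 - 50) = 7.
Resident 5: others sum to 51; max(0, 57 - 51) = 6.
Total collected = 1 + 0 + 8 + 7 + 6 = 22.

22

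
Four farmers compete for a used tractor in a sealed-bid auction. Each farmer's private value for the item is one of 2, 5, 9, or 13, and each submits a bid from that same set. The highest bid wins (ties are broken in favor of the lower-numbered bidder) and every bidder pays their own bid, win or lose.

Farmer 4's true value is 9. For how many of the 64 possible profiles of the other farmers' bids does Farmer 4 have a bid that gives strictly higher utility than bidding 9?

Others bid (2, 2, 2): truth gives 0; bid 5 gives 4 > 0. Violating.
Others bid (2, 2, 9): truth gives -9; bid 2 gives -2 > -9. Violating.
Others bid (2, 2, 13): truth gives -9; bid 2 gives -2 > -9. Violating.
Others bid (2, 5, 9): truth gives -9; bid 2 gives -2 > -9. Violating.
Others bid (2, 2, 5): truth gives 0; no alternative beats it.
Others bid (2, 5, 2): truth gives 0; no alternative beats it.
(Checking all 64 profiles: 57 have a profitable deviation, 7 do not.)

57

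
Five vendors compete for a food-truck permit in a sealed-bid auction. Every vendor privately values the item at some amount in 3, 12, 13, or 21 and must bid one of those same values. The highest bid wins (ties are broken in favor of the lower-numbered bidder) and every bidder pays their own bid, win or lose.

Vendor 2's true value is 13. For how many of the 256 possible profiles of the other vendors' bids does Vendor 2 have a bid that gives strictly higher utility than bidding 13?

Others bid (3, 3, 3, 3): truth gives 0; bid 12 gives 1 > 0. Violating.
Others bid (3, 3, 3, 12): truth gives 0; bid 12 gives 1 > 0. Violating.
Others bid (3, 3, 3, 21): truth gives -13; bid 3 gives -3 > -13. Violating.
Others bid (3, 3, 12, 3): truth gives 0; bid 12 gives 1 > 0. Violating.
Others bid (3, 3, 3, 13): truth gives 0; no alternative beats it.
Others bid (3, 3, 12, 13): truth gives 0; no alternative beats it.
(Checking all 256 profiles: 210 have a profitable deviation, 46 do not.)

210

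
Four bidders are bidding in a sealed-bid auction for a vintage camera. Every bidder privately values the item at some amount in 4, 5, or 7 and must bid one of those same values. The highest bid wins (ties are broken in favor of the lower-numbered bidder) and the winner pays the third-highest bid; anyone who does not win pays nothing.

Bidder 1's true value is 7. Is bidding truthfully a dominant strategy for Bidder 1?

Yes

Check each profile of the others' bids and compare truth against every alternative bid.
Others bid (4, 4, 7): truth gives 3, best alternative gives 0.
Others bid (4, 7, 4): truth gives 3, best alternative gives 0.
Others bid (7, 4, 4): truth gives 3, best alternative gives 0.
Others bid (4, 5, 7): truth gives 2, best alternative gives 0.
Others bid (4, 7, 5): truth gives 2, best alternative gives 0.
Others bid (5, 4, 7): truth gives 2, best alternative gives 0.
(Remaining 21 profiles checked similarly; truth is weakly best in each.)
In every case the truthful bid is at least as good as any alternative, so it is a dominant strategy.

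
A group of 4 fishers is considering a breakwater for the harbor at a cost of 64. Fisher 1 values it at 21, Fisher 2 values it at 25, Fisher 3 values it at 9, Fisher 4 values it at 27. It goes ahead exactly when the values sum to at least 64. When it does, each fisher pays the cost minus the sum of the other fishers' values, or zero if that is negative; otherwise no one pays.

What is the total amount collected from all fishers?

Total value 82 ≥ cost 64, so it is built.
Fisher 1: others sum to 61; max(0, 64 - 61) = 3.
Fisher 2: others sum to 57; max(0, 64 - 57) = 7.
Fisher 3: others sum to 73; max(0, 64 - 73) = 0.
Fisher 4: others sum to 55; max(0, 64 - 55) = 9.
Total collected = 3 + 7 + 0 + 9 = 19.

19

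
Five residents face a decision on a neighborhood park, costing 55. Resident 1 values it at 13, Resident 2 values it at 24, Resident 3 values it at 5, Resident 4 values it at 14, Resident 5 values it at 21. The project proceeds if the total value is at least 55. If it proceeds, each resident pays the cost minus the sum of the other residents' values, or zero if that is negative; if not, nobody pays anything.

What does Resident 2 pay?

2

Total value 77 ≥ cost 55, so the project is built.
The other residents' values sum to 53.
Cost minus that sum is 55 - 53 = 2.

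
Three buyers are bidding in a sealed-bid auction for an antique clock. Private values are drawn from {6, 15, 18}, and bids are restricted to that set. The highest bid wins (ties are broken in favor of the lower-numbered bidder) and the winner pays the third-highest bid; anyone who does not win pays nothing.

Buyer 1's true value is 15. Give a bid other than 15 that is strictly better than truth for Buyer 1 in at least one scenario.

18

Suppose Buyer 2 bids 6 and Buyer 3 bids 18.
Bid 15: loses, pays 0, utility 0.
Bid 18: wins, pays 6, utility 15 - 6 = 9.
So bidding 18 beats truth here (9 > 0).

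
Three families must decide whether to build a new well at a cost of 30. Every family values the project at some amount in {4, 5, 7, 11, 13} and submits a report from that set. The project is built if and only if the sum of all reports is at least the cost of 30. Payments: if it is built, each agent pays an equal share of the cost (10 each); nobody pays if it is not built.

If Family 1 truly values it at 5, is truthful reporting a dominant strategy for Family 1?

Yes

Check each profile of the others' reports and compare truth against every alternative report.
Others report (13, 13): truth gives -5, best alternative gives -5.
Others report (4, 4): truth gives 0, best alternative gives 0.
Others report (4, 5): truth gives 0, best alternative gives 0.
Others report (4, 7): truth gives 0, best alternative gives 0.
Others report (4, 11): truth gives 0, best alternative gives 0.
Others report (4, 13): truth gives 0, best alternative gives 0.
(Remaining 19 profiles checked similarly; truth is weakly best in each.)
In every case the truthful report is at least as good as any alternative, so it is a dominant strategy.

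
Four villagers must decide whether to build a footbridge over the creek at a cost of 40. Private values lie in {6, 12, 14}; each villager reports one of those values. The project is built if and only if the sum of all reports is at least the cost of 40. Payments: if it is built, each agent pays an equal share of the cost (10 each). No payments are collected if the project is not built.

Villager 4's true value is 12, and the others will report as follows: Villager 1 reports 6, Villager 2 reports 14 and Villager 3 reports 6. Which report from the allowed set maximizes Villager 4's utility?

Report 6: project not built, utility 0.
Report 12: project not built, utility 0.
Report 14: project built, pays 10, utility 12 - 10 = 2.
The best choice is 14 with utility 2.

14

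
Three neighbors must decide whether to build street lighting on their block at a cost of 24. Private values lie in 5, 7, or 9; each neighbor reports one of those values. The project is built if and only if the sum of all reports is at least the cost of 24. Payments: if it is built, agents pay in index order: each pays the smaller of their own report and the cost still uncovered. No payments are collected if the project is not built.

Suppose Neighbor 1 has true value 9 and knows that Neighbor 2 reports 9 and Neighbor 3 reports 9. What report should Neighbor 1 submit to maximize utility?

7

Report 5: project not built, utility 0.
Report 7: project built, pays 7, utility 9 - 7 = 2.
Report 9: project built, pays 9, utility 9 - 9 = 0.
The best choice is 7 with utility 2.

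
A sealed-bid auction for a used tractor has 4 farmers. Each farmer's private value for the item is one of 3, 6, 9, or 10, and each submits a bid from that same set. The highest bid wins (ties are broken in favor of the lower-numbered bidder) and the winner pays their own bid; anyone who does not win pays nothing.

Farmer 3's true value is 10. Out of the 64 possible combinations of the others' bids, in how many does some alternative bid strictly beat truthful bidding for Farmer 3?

Others bid (3, 3, 3): truth gives 0; bid 6 gives 4 > 0. Violating.
Others bid (3, 3, 6): truth gives 0; bid 6 gives 4 > 0. Violating.
Others bid (3, 3, 9): truth gives 0; bid 9 gives 1 > 0. Violating.
Others bid (3, 6, 3): truth gives 0; bid 9 gives 1 > 0. Violating.
Others bid (3, 3, 10): truth gives 0; no alternative beats it.
Others bid (3, 6, 10): truth gives 0; no alternative beats it.
(Checking all 64 profiles: 12 have a profitable deviation, 52 do not.)

12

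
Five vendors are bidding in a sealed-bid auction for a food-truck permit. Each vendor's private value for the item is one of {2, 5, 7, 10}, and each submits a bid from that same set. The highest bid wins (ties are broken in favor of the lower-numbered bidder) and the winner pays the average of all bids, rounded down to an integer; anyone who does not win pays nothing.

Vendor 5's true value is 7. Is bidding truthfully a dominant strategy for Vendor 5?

Consider the case where Vendor 1 bids 2, Vendor 2 bids 2, Vendor 3 bids 2 and Vendor 4 bids 2.
Truthful bid 7: wins, pays 3, utility 7 - 3 = 4.
Bid 5 instead: wins, pays 2, utility 7 - 2 = 5.
Since 5 > 4, bidding 5 is strictly better here, so truthful bidding is not dominant.

No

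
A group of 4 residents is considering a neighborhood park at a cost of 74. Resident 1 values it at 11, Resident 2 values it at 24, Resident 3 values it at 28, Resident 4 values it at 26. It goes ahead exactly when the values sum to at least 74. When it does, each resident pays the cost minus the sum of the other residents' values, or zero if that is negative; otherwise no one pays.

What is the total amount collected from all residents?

33

Total value 89 ≥ cost 74, so it is built.
Resident 1: others sum to 78; max(0, 74 - 78) = 0.
Resident 2: others sum to 65; max(0, 74 - 65) = 9.
Resident 3: others sum to 61; max(0, 74 - 61) = 13.
Resident 4: others sum to 63; max(0, 74 - 63) = 11.
Total collected = 0 + 9 + 13 + 11 = 33.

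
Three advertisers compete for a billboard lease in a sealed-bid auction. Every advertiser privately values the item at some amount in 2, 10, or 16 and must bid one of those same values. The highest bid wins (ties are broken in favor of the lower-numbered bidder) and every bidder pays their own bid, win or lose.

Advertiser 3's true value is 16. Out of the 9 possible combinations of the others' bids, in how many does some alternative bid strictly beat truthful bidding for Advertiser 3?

Others bid (2, 2): truth gives 0; bid 10 gives 6 > 0. Violating.
Others bid (2, 16): truth gives -16; bid 2 gives -2 > -16. Violating.
Others bid (10, 16): truth gives -16; bid 2 gives -2 > -16. Violating.
Others bid (16, 2): truth gives -16; bid 2 gives -2 > -16. Violating.
Others bid (2, 10): truth gives 0; no alternative beats it.
Others bid (10, 2): truth gives 0; no alternative beats it.
(Checking all 9 profiles: 6 have a profitable deviation, 3 do not.)

6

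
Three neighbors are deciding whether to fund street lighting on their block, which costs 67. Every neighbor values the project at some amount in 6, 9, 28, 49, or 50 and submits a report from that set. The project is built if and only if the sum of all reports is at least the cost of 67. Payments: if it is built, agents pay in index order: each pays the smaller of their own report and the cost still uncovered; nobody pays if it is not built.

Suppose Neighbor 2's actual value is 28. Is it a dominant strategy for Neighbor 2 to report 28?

Consider the case where Neighbor 1 reports 9 and Neighbor 3 reports 49.
Truthful report 28: project built, pays 28, utility 28 - 28 = 0.
Report 9 instead: project built, pays 9, utility 28 - 9 = 19.
Since 19 > 0, reporting 9 is strictly better here, so truthful reporting is not dominant.

No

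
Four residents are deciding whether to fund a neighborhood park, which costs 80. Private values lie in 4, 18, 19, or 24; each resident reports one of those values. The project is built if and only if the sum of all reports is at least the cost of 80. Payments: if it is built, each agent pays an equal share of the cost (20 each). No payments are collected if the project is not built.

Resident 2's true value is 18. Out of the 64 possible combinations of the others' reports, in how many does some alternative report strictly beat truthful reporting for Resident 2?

10

Others report (18, 24, 24): truth gives -2; report 4 gives 0 > -2. Violating.
Others report (19, 19, 24): truth gives -2; report 4 gives 0 > -2. Violating.
Others report (19, 24, 19): truth gives -2; report 4 gives 0 > -2. Violating.
Others report (19, 24, 24): truth gives -2; report 4 gives 0 > -2. Violating.
Others report (4, 4, 4): truth gives 0; no alternative beats it.
Others report (4, 4, 18): truth gives 0; no alternative beats it.
(Checking all 64 profiles: 10 have a profitable deviation, 54 do not.)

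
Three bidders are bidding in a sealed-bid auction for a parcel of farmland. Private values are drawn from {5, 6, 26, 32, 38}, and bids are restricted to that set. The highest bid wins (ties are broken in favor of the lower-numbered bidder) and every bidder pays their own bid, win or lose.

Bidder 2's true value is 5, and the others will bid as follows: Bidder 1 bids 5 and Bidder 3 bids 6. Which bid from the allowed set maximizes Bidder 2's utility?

6

Bid 5: loses but pays 5, utility -5.
Bid 6: wins, pays 6, utility 5 - 6 = -1.
Bid 26: wins, pays 26, utility 5 - 26 = -21.
Bid 32: wins, pays 32, utility 5 - 32 = -27.
Bid 38: wins, pays 38, utility 5 - 38 = -33.
The best choice is 6 with utility -1.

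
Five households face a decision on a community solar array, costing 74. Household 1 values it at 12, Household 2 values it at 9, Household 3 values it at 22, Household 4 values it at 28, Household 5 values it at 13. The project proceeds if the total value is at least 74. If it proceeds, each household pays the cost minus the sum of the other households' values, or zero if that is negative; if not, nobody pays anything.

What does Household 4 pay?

18

Total value 84 ≥ cost 74, so the project is built.
The other households' values sum to 56.
Cost minus that sum is 74 - 56 = 18.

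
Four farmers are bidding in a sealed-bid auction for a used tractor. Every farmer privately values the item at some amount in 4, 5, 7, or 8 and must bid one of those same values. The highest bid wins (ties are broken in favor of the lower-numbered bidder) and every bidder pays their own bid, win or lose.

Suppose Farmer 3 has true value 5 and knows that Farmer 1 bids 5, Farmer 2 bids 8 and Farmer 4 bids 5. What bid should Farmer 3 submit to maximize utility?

Bid 4: loses but pays 4, utility -4.
Bid 5: loses but pays 5, utility -5.
Bid 7: loses but pays 7, utility -7.
Bid 8: loses but pays 8, utility -8.
The best choice is 4 with utility -4.

4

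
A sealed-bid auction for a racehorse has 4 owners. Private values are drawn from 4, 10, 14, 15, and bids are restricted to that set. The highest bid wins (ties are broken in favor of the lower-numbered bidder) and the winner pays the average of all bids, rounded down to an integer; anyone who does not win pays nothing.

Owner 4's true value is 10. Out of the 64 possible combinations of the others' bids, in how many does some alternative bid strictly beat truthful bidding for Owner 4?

Others bid (4, 4, 10): truth gives 0; bid 14 gives 2 > 0. Violating.
Others bid (4, 4, 14): truth gives 0; bid 15 gives 1 > 0. Violating.
Others bid (4, 10, 4): truth gives 0; bid 14 gives 2 > 0. Violating.
Others bid (4, 10, 10): truth gives 0; bid 14 gives 1 > 0. Violating.
Others bid (4, 4, 4): truth gives 5; no alternative beats it.
Others bid (4, 4, 15): truth gives 0; no alternative beats it.
(Checking all 64 profiles: 9 have a profitable deviation, 55 do not.)

9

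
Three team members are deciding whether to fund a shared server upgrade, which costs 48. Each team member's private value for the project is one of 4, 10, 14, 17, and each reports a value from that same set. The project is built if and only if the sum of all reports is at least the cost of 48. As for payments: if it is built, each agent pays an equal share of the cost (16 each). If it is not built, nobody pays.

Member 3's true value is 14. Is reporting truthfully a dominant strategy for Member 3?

No

Consider the case where Member 1 reports 17 and Member 2 reports 17.
Truthful report 14: project built, pays 16, utility 14 - 16 = -2.
Report 4 instead: project not built, utility 0.
Since 0 > -2, reporting 4 is strictly better here, so truthful reporting is not dominant.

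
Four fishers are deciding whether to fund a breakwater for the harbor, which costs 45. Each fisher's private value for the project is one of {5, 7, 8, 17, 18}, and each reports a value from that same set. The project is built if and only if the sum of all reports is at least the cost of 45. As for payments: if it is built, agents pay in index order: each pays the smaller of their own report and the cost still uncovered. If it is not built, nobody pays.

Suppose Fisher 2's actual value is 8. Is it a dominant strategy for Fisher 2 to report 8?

No

Consider the case where Fisher 1 reports 5, Fisher 3 reports 17 and Fisher 4 reports 17.
Truthful report 8: project built, pays 8, utility 8 - 8 = 0.
Report 7 instead: project built, pays 7, utility 8 - 7 = 1.
Since 1 > 0, reporting 7 is strictly better here, so truthful reporting is not dominant.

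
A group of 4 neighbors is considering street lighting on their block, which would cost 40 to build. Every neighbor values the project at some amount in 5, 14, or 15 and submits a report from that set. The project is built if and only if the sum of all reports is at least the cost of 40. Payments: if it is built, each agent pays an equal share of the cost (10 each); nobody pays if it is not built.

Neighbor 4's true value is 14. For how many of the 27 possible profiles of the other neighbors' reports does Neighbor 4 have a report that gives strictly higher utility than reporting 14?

3

Others report (5, 5, 15): truth gives 0; report 15 gives 4 > 0. Violating.
Others report (5, 15, 5): truth gives 0; report 15 gives 4 > 0. Violating.
Others report (15, 5, 5): truth gives 0; report 15 gives 4 > 0. Violating.
Others report (5, 5, 5): truth gives 0; no alternative beats it.
Others report (5, 5, 14): truth gives 0; no alternative beats it.
(Checking all 27 profiles: 3 have a profitable deviation, 24 do not.)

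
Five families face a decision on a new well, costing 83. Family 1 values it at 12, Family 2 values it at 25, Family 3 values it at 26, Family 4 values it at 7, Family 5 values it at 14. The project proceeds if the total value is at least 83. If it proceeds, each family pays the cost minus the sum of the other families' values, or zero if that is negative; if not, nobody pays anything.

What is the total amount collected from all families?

Total value 84 ≥ cost 83, so it is built.
Family 1: others sum to 72; max(0, 83 - 72) = 11.
Family 2: others sum to 59; max(0, 83 - 59) = 24.
Family 3: others sum to 58; max(0, 83 - 58) = 25.
Family 4: others sum to 77; max(0, 83 - 77) = 6.
Family 5: others sum to 70; max(0, 83 - 70) = 13.
Total collected = 11 + 24 + 25 + 6 + 13 = 79.

79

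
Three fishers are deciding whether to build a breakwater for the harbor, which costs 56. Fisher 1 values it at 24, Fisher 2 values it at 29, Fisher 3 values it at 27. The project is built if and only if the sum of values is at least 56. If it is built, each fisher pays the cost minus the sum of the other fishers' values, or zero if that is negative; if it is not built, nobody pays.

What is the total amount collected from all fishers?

8

Total value 80 ≥ cost 56, so it is built.
Fisher 1: others sum to 56; max(0, 56 - 56) = 0.
Fisher 2: others sum to 51; max(0, 56 - 51) = 5.
Fisher 3: others sum to 53; max(0, 56 - 53) = 3.
Total collected = 0 + 5 + 3 = 8.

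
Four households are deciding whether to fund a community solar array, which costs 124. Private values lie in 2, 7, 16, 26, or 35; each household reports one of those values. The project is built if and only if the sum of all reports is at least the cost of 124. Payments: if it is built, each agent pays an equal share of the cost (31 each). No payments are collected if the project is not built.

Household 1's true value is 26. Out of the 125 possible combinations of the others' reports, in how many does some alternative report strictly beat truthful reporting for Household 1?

Others report (35, 35, 35): truth gives -5; report 2 gives 0 > -5. Violating.
Others report (2, 2, 2): truth gives 0; no alternative beats it.
Others report (2, 2, 7): truth gives 0; no alternative beats it.
(Checking all 125 profiles: 1 has a profitable deviation, 124 do not.)

1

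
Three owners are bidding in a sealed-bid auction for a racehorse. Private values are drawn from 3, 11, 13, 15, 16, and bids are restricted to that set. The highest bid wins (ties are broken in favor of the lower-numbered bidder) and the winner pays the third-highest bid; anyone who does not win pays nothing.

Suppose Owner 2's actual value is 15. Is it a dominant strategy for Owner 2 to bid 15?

No

Consider the case where Owner 1 bids 3 and Owner 3 bids 16.
Truthful bid 15: loses, pays 0, utility 0.
Bid 16 instead: wins, pays 3, utility 15 - 3 = 12.
Since 12 > 0, bidding 16 is strictly better here, so truthful bidding is not dominant.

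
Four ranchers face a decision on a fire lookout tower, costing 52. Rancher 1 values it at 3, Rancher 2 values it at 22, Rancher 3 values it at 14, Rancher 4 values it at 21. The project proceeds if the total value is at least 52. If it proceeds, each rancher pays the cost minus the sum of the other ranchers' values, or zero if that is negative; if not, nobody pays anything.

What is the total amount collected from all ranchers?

Total value 60 ≥ cost 52, so it is built.
Rancher 1: others sum to 57; max(0, 52 - 57) = 0.
Rancher 2: others sum to 38; max(0, 52 - 38) = 14.
Rancher 3: others sum to 46; max(0, 52 - 46) = 6.
Rancher 4: others sum to 39; max(0, 52 - 39) = 13.
Total collected = 0 + 14 + 6 + 13 = 33.

33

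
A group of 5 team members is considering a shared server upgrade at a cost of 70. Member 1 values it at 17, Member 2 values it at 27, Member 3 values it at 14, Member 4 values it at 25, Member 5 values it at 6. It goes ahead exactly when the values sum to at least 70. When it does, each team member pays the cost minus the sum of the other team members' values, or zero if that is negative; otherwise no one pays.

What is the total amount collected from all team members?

Total value 89 ≥ cost 70, so it is built.
Member 1: others sum to 72; max(0, 70 - 72) = 0.
Member 2: others sum to 62; max(0, 70 - 62) = 8.
Member 3: others sum to 75; max(0, 70 - 75) = 0.
Member 4: others sum to 64; max(0, 70 - 64) = 6.
Member 5: others sum to 83; max(0, 70 - 83) = 0.
Total collected = 0 + 8 + 0 + 6 + 0 = 14.

14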